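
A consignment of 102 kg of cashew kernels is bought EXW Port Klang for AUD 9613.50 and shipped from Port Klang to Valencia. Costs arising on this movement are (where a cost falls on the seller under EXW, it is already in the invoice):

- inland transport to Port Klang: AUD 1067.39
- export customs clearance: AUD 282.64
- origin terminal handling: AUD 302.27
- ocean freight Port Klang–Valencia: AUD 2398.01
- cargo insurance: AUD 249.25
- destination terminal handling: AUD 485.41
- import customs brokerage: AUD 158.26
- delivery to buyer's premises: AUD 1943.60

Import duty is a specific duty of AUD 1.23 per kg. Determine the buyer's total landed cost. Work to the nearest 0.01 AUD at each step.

EXW: the seller makes goods available at their premises; the buyer bears all onward costs.
CIF value = EXW price + inland to port + export clearance + origin terminal + freight + insurance = 9613.50 + 1067.39 + 282.64 + 302.27 + 2398.01 + 249.25 = 13913.06
Import duty = 102 × 1.23 = 125.46
Buyer bears: inland to port 1067.39 + export clearance 282.64 + origin terminal 302.27 + freight 2398.01 + insurance 249.25 + destination terminal 485.41 + brokerage 158.26 + delivery 1943.60 + duty 125.46 = 7012.29
Landed cost = invoice 9613.50 + 7012.29 = 16625.79

Total landed cost: AUD 16625.79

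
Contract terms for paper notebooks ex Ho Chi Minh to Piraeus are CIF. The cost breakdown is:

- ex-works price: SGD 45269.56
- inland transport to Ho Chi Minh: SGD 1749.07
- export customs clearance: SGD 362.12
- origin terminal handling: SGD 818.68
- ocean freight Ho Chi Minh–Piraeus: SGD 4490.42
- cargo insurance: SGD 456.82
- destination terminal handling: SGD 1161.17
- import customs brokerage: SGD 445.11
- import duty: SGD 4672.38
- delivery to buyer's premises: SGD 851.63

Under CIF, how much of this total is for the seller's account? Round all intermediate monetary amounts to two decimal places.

CIF: the seller pays costs through ocean freight and marine insurance to the destination port.
Seller's account: goods 45269.56 + inland to port 1749.07 + export clearance 362.12 + origin terminal 818.68 + freight 4490.42 + insurance 456.82 = 53146.67
Buyer's account: destination terminal 1161.17 + brokerage 445.11 + duty 4672.38 + delivery 851.63 = 7130.29

Seller's account: SGD 53146.67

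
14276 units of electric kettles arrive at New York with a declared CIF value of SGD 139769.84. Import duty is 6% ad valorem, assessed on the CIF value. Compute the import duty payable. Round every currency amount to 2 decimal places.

Import duty = 139769.84 × 6% = 8386.19

Import duty: SGD 8386.19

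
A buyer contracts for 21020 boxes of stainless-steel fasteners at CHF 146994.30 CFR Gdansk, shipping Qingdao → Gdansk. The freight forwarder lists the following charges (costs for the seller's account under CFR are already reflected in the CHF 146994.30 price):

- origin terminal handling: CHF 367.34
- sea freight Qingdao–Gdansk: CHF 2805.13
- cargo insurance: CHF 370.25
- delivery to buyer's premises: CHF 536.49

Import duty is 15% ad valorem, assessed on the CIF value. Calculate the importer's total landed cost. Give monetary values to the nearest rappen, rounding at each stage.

CFR: the seller pays costs through ocean freight to the destination port, but not insurance.
Already in the invoice (seller's account under CFR): origin terminal, freight — exclude.
CIF value = CFR price + insurance = 146994.30 + 370.25 = 147364.55
Import duty = 147364.55 × 15% = 22104.68
Buyer bears: insurance 370.25 + delivery 536.49 + duty 22104.68 = 23011.42
Landed cost = invoice 146994.30 + 23011.42 = 170005.72

Total landed cost: CHF 170005.72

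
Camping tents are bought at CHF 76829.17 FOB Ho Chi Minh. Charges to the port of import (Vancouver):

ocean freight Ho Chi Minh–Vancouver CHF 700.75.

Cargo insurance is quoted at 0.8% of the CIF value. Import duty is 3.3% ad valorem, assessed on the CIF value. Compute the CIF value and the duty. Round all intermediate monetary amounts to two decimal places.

CIF value: CHF 78155.16; import duty: CHF 2579.12

Let C be the CIF value. C = FOB price + freight + 0.8% × C
C − 0.8% × C = 76829.17 + 700.75
0.992 × C = 77529.92
C = 77529.92 / 0.992 = 78155.16
Insurance premium = 0.8% × 78155.16 = 625.24
Import duty = 78155.16 × 3.3% = 2579.12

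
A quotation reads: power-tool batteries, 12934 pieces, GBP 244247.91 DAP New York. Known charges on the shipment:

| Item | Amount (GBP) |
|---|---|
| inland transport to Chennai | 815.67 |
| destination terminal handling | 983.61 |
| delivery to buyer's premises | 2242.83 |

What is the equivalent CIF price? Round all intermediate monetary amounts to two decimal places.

Not relevant to the conversion: inland to port — on the seller under both DAP and CIF; already in the DAP price and stays in the CIF price.
From DAP to CIF, the seller no longer bears: destination terminal, delivery.
CIF price = 244247.91 − 983.61 − 2242.83 = 241021.47

CIF price: GBP 241021.47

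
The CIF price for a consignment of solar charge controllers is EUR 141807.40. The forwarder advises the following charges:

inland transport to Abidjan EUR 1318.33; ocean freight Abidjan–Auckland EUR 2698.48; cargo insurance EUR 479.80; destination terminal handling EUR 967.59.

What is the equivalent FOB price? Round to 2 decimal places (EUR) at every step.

FOB price: EUR 138629.12

Not relevant to the conversion: inland to port — on the seller under both CIF and FOB; already in the CIF price and stays in the FOB price. destination terminal — on the buyer under both terms; not part of either seller's price.
From CIF to FOB, the seller no longer bears: freight, insurance.
FOB price = 141807.40 − 2698.48 − 479.80 = 138629.12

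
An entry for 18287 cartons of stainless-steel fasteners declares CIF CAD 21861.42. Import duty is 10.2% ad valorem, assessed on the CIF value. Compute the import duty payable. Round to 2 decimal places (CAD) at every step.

Import duty: CAD 2229.86

Import duty = 21861.42 × 10.2% = 2229.86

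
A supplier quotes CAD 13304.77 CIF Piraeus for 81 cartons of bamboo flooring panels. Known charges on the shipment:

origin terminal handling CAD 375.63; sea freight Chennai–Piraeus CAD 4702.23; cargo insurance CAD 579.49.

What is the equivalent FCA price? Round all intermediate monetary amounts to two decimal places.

From CIF to FCA, the seller no longer bears: origin terminal, freight, insurance.
FCA price = 13304.77 − 375.63 − 4702.23 − 579.49 = 7647.42

FCA price: CAD 7647.42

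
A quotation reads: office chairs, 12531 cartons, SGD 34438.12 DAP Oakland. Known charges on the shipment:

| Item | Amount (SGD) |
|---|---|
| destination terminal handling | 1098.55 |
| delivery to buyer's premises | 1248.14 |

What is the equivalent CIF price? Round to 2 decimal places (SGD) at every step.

CIF price: SGD 32091.43

From DAP to CIF, the seller no longer bears: destination terminal, delivery.
CIF price = 34438.12 − 1098.55 − 1248.14 = 32091.43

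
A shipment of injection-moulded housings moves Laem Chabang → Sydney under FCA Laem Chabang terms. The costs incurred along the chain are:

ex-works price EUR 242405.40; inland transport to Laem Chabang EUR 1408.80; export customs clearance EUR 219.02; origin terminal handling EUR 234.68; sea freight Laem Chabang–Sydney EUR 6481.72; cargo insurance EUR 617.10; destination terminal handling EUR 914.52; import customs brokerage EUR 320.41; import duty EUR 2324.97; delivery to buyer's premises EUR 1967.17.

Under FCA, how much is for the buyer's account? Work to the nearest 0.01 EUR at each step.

FCA: the seller delivers export-cleared goods to the carrier; the buyer bears costs from that point.
Seller's account: goods 242405.40 + inland to port 1408.80 + export clearance 219.02 = 244033.22
Buyer's account: origin terminal 234.68 + freight 6481.72 + insurance 617.10 + destination terminal 914.52 + brokerage 320.41 + duty 2324.97 + delivery 1967.17 = 12860.57

Buyer's account: EUR 12860.57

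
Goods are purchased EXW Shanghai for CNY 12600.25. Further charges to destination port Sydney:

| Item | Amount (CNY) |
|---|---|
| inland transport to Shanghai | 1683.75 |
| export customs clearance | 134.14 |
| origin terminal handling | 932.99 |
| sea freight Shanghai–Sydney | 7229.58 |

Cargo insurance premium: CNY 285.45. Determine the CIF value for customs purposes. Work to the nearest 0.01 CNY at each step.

CIF value: CNY 22866.16

CIF = EXW price + pre-shipment costs + freight + insurance
CIF = 12600.25 + 1683.75 + 134.14 + 932.99 + 7229.58 + 285.45 = 22866.16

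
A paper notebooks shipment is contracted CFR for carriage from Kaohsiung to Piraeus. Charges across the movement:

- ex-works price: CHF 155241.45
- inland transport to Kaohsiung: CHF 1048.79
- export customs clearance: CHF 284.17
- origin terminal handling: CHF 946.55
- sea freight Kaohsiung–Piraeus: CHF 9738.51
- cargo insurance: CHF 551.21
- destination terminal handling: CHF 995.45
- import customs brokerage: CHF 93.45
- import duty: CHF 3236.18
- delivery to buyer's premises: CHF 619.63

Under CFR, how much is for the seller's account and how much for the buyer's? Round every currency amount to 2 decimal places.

CFR: the seller pays costs through ocean freight to the destination port, but not insurance.
Seller's account: goods 155241.45 + inland to port 1048.79 + export clearance 284.17 + origin terminal 946.55 + freight 9738.51 = 167259.47
Buyer's account: insurance 551.21 + destination terminal 995.45 + brokerage 93.45 + duty 3236.18 + delivery 619.63 = 5495.92

Seller: CHF 167259.47; buyer: CHF 5495.92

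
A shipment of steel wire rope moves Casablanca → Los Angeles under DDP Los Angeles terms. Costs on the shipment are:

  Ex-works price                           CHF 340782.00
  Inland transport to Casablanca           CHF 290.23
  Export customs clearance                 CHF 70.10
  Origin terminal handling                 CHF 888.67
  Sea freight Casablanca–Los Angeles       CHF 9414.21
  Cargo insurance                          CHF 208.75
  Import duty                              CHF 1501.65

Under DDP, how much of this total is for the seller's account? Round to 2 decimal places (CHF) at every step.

Seller's account: CHF 353155.61

DDP: the seller bears all costs including import duty.
Seller's account: goods 340782.00 + inland to port 290.23 + export clearance 70.10 + origin terminal 888.67 + freight 9414.21 + insurance 208.75 + duty 1501.65 = 353155.61
Buyer's account: 0.00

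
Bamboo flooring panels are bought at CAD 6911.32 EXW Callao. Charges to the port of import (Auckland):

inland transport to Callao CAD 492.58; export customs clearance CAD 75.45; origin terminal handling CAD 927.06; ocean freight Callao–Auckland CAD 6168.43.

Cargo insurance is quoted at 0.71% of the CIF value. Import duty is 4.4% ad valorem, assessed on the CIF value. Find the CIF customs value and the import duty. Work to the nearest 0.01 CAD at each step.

Let C be the CIF value. C = EXW price + pre-shipment costs + freight + 0.71% × C
C − 0.71% × C = 6911.32 + 492.58 + 75.45 + 927.06 + 6168.43
0.9929 × C = 14574.84
C = 14574.84 / 0.9929 = 14679.06
Insurance premium = 0.71% × 14679.06 = 104.22
Import duty = 14679.06 × 4.4% = 645.88

CIF value: CAD 14679.06; import duty: CAD 645.88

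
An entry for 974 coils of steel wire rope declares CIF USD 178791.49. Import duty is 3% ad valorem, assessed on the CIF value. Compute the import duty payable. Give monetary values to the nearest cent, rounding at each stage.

Import duty: USD 5363.74

Import duty = 178791.49 × 3% = 5363.74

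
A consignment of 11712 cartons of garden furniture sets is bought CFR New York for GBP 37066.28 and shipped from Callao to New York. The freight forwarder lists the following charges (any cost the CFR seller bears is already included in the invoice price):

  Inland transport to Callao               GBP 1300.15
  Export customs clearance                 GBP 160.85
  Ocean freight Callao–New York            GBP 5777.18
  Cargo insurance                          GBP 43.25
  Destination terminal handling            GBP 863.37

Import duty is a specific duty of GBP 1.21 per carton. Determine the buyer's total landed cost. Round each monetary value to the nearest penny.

CFR: the seller pays costs through ocean freight to the destination port, but not insurance.
Already in the invoice (seller's account under CFR): inland to port, export clearance, freight — exclude.
CIF value = CFR price + insurance = 37066.28 + 43.25 = 37109.53
Import duty = 11712 × 1.21 = 14171.52
Buyer bears: insurance 43.25 + destination terminal 863.37 + duty 14171.52 = 15078.14
Landed cost = invoice 37066.28 + 15078.14 = 52144.42

Total landed cost: GBP 52144.42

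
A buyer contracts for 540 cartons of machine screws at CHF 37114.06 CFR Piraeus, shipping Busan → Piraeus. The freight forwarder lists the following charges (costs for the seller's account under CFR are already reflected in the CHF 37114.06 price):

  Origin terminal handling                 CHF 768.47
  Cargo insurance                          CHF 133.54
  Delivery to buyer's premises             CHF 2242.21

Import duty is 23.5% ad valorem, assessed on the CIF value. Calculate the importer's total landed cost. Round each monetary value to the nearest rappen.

Total landed cost: CHF 48243.00

CFR: the seller pays costs through ocean freight to the destination port, but not insurance.
Already in the invoice (seller's account under CFR): origin terminal — exclude.
CIF value = CFR price + insurance = 37114.06 + 133.54 = 37247.60
Import duty = 37247.60 × 23.5% = 8753.19
Buyer bears: insurance 133.54 + delivery 2242.21 + duty 8753.19 = 11128.94
Landed cost = invoice 37114.06 + 11128.94 = 48243.00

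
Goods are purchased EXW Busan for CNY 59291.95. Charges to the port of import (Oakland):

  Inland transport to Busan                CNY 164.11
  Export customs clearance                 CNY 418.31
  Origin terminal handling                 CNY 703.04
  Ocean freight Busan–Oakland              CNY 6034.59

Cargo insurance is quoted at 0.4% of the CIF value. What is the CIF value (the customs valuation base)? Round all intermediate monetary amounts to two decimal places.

CIF value: CNY 66879.52

Let C be the CIF value. C = EXW price + pre-shipment costs + freight + 0.4% × C
C − 0.4% × C = 59291.95 + 164.11 + 418.31 + 703.04 + 6034.59
0.996 × C = 66612.00
C = 66612.00 / 0.996 = 66879.52
Insurance premium = 0.4% × 66879.52 = 267.52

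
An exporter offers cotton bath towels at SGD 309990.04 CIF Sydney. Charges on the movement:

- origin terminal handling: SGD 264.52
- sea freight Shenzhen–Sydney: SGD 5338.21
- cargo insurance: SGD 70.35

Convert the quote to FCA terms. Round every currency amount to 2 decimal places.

From CIF to FCA, the seller no longer bears: origin terminal, freight, insurance.
FCA price = 309990.04 − 264.52 − 5338.21 − 70.35 = 304316.96

FCA price: SGD 304316.96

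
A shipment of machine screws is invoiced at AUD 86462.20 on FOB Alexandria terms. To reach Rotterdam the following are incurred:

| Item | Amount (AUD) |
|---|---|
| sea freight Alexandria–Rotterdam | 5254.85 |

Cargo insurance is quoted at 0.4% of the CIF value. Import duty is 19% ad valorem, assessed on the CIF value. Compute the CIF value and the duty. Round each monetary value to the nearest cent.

CIF value: AUD 92085.39; import duty: AUD 17496.22

Let C be the CIF value. C = FOB price + freight + 0.4% × C
C − 0.4% × C = 86462.20 + 5254.85
0.996 × C = 91717.05
C = 91717.05 / 0.996 = 92085.39
Insurance premium = 0.4% × 92085.39 = 368.34
Import duty = 92085.39 × 19% = 17496.22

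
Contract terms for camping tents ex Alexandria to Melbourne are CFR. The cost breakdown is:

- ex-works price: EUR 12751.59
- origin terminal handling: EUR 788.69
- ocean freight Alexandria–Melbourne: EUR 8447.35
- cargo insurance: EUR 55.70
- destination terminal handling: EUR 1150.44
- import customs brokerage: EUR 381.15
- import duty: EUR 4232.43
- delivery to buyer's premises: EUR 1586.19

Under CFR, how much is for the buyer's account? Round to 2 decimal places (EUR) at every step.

Buyer's account: EUR 7405.91

CFR: the seller pays costs through ocean freight to the destination port, but not insurance.
Seller's account: goods 12751.59 + origin terminal 788.69 + freight 8447.35 = 21987.63
Buyer's account: insurance 55.70 + destination terminal 1150.44 + brokerage 381.15 + duty 4232.43 + delivery 1586.19 = 7405.91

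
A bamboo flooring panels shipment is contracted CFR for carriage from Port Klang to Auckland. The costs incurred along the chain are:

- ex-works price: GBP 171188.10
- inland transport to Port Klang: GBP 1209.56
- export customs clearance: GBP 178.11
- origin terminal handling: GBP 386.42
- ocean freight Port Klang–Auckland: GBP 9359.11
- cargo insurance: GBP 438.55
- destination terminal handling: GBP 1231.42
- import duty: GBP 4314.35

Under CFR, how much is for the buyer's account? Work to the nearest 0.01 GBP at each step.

Buyer's account: GBP 5984.32

CFR: the seller pays costs through ocean freight to the destination port, but not insurance.
Seller's account: goods 171188.10 + inland to port 1209.56 + export clearance 178.11 + origin terminal 386.42 + freight 9359.11 = 182321.30
Buyer's account: insurance 438.55 + destination terminal 1231.42 + duty 4314.35 = 5984.32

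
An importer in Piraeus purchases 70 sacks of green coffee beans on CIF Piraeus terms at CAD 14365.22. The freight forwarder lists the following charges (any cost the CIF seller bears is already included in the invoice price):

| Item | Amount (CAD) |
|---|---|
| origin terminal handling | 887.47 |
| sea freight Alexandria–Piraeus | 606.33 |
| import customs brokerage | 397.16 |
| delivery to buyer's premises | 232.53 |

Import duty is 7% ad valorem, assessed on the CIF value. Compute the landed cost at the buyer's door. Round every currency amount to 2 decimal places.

CIF: the seller pays costs through ocean freight and marine insurance to the destination port.
Already in the invoice (seller's account under CIF): origin terminal, freight — exclude.
The CIF price already equals the CIF value: 14365.22
Import duty = 14365.22 × 7% = 1005.57
Buyer bears: brokerage 397.16 + delivery 232.53 + duty 1005.57 = 1635.26
Landed cost = invoice 14365.22 + 1635.26 = 16000.48

Total landed cost: CAD 16000.48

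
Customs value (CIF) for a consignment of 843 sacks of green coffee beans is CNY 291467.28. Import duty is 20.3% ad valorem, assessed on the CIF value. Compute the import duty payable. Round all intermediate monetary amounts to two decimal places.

Import duty = 291467.28 × 20.3% = 59167.86

Import duty: CNY 59167.86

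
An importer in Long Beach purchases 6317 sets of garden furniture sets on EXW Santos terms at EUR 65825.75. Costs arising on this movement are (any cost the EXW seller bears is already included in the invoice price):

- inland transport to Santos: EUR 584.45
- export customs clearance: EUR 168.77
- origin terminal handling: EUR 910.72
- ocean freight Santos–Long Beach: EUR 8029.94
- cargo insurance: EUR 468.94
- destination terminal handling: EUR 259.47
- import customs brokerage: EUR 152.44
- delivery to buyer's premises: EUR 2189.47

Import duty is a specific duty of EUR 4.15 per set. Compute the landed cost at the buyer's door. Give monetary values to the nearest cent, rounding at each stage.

EXW: the seller makes goods available at their premises; the buyer bears all onward costs.
CIF value = EXW price + inland to port + export clearance + origin terminal + freight + insurance = 65825.75 + 584.45 + 168.77 + 910.72 + 8029.94 + 468.94 = 75988.57
Import duty = 6317 × 4.15 = 26215.55
Buyer bears: inland to port 584.45 + export clearance 168.77 + origin terminal 910.72 + freight 8029.94 + insurance 468.94 + destination terminal 259.47 + brokerage 152.44 + delivery 2189.47 + duty 26215.55 = 38979.75
Landed cost = invoice 65825.75 + 38979.75 = 104805.50

Total landed cost: EUR 104805.50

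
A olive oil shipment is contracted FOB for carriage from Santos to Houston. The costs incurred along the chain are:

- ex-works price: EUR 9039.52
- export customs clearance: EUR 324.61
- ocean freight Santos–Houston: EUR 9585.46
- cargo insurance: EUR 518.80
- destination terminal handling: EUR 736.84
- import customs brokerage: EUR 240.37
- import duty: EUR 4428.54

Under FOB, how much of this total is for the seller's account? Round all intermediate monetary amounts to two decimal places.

FOB: the seller bears costs until goods are on board at the origin port; the buyer bears freight, insurance and all costs thereafter.
Seller's account: goods 9039.52 + export clearance 324.61 = 9364.13
Buyer's account: freight 9585.46 + insurance 518.80 + destination terminal 736.84 + brokerage 240.37 + duty 4428.54 = 15510.01

Seller's account: EUR 9364.13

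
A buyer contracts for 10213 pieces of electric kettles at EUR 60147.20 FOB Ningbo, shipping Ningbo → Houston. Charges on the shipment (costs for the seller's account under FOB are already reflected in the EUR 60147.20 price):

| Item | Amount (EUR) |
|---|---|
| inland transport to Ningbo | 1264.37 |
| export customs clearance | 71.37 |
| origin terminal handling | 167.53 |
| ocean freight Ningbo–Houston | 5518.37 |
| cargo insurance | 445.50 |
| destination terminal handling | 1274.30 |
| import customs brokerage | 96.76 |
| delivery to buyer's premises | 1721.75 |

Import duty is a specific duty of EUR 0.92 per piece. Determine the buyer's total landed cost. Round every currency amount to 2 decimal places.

Total landed cost: EUR 78599.84

FOB: the seller bears costs until goods are on board at the origin port; the buyer bears freight, insurance and all costs thereafter.
Already in the invoice (seller's account under FOB): inland to port, export clearance, origin terminal — exclude.
CIF value = FOB price + freight + insurance = 60147.20 + 5518.37 + 445.50 = 66111.07
Import duty = 10213 × 0.92 = 9395.96
Buyer bears: freight 5518.37 + insurance 445.50 + destination terminal 1274.30 + brokerage 96.76 + delivery 1721.75 + duty 9395.96 = 18452.64
Landed cost = invoice 60147.20 + 18452.64 = 78599.84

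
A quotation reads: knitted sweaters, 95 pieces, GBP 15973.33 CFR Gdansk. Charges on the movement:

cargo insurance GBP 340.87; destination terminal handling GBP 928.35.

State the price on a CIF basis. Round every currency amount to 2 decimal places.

CIF price: GBP 16314.20

Not relevant to the conversion: destination terminal — on the buyer under both terms; not part of either seller's price.
From CFR to CIF, the seller additionally bears: insurance.
CIF price = 15973.33 + 340.87 = 16314.20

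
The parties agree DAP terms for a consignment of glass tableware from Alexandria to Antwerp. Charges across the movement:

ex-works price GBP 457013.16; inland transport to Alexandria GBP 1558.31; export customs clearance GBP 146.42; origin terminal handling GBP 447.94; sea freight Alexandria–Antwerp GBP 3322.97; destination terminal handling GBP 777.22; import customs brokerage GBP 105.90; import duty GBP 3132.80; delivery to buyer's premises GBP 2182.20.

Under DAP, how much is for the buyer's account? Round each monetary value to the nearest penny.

DAP: the seller bears all costs to the named destination except import duty and clearance.
Seller's account: goods 457013.16 + inland to port 1558.31 + export clearance 146.42 + origin terminal 447.94 + freight 3322.97 + destination terminal 777.22 + delivery 2182.20 = 465448.22
Buyer's account: brokerage 105.90 + duty 3132.80 = 3238.70

Buyer's account: GBP 3238.70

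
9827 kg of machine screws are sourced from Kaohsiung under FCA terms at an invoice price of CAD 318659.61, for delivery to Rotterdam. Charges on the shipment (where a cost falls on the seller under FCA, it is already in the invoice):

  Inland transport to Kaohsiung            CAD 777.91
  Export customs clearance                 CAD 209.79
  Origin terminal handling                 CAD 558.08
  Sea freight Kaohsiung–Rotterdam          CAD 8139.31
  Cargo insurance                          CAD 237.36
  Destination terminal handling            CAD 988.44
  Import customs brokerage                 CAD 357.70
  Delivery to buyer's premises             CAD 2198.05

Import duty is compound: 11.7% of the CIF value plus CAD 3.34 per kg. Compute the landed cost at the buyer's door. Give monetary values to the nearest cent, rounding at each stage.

Total landed cost: CAD 402289.27

FCA: the seller delivers export-cleared goods to the carrier; the buyer bears costs from that point.
Already in the invoice (seller's account under FCA): inland to port, export clearance — exclude.
CIF value = FCA price + origin terminal + freight + insurance = 318659.61 + 558.08 + 8139.31 + 237.36 = 327594.36
Ad valorem component: 327594.36 × 11.7% = 38328.54
Specific component: 9827 × 3.34 = 32822.18
Import duty = 38328.54 + 32822.18 = 71150.72
Buyer bears: origin terminal 558.08 + freight 8139.31 + insurance 237.36 + destination terminal 988.44 + brokerage 357.70 + delivery 2198.05 + duty 71150.72 = 83629.66
Landed cost = invoice 318659.61 + 83629.66 = 402289.27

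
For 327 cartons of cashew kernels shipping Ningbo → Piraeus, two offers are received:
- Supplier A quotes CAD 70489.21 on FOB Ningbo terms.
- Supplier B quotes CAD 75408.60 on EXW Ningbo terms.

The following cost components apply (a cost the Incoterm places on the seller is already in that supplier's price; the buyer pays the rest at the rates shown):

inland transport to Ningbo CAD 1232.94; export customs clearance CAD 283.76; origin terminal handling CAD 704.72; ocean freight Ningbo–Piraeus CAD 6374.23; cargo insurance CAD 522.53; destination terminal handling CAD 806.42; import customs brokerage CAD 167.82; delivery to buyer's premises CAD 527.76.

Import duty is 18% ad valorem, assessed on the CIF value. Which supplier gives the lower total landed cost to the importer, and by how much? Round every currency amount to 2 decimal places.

Supplier A (FOB):
CIF value = FOB price + freight + insurance = 70489.21 + 6374.23 + 522.53 = 77385.97
Import duty = 77385.97 × 18% = 13929.47
Buyer bears (A): 6374.23 + 522.53 + 806.42 + 167.82 + 527.76 = 8398.76
Landed cost (A) = invoice 70489.21 + 8398.76 + duty 13929.47 = 92817.44
Supplier B (EXW):
CIF value = EXW price + inland to port + export clearance + origin terminal + freight + insurance = 75408.60 + 1232.94 + 283.76 + 704.72 + 6374.23 + 522.53 = 84526.78
Import duty = 84526.78 × 18% = 15214.82
Buyer bears (B): 1232.94 + 283.76 + 704.72 + 6374.23 + 522.53 + 806.42 + 167.82 + 527.76 = 10620.18
Landed cost (B) = invoice 75408.60 + 10620.18 + duty 15214.82 = 101243.60
Difference = |92817.44 − 101243.60| = 8426.16

Supplier A is cheaper by CAD 8426.16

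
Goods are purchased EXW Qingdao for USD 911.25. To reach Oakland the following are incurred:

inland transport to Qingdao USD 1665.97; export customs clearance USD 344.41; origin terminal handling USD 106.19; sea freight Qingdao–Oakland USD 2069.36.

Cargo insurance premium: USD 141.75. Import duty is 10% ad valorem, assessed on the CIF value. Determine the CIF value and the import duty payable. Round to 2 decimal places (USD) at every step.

CIF = EXW price + pre-shipment costs + freight + insurance
CIF = 911.25 + 1665.97 + 344.41 + 106.19 + 2069.36 + 141.75 = 5238.93
Import duty = 5238.93 × 10% = 523.89

CIF value: USD 5238.93; import duty: USD 523.89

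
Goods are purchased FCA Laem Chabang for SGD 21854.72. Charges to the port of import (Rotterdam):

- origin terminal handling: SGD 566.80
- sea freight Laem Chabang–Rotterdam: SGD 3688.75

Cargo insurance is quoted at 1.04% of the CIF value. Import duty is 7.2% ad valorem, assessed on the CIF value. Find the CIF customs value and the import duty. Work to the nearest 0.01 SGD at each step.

CIF value: SGD 26384.67; import duty: SGD 1899.70

Let C be the CIF value. C = FCA price + pre-shipment costs + freight + 1.04% × C
C − 1.04% × C = 21854.72 + 566.80 + 3688.75
0.9896 × C = 26110.27
C = 26110.27 / 0.9896 = 26384.67
Insurance premium = 1.04% × 26384.67 = 274.40
Import duty = 26384.67 × 7.2% = 1899.70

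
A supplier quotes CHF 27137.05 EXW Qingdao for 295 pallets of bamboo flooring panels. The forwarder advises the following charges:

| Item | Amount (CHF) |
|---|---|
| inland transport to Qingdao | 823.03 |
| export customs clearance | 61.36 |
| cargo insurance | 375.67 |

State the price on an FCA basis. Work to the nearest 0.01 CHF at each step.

FCA price: CHF 28021.44

Not relevant to the conversion: insurance — on the buyer under both terms; not part of either seller's price.
From EXW to FCA, the seller additionally bears: inland to port, export clearance.
FCA price = 27137.05 + 823.03 + 61.36 = 28021.44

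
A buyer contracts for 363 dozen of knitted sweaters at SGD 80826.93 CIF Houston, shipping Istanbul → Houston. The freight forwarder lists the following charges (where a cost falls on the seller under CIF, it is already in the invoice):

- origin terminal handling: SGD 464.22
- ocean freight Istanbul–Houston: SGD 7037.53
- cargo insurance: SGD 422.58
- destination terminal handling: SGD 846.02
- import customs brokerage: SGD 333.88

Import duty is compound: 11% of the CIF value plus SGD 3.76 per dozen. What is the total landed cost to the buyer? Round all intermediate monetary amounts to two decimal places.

Total landed cost: SGD 92262.67

CIF: the seller pays costs through ocean freight and marine insurance to the destination port.
Already in the invoice (seller's account under CIF): origin terminal, freight, insurance — exclude.
The CIF price already equals the CIF value: 80826.93
Ad valorem component: 80826.93 × 11% = 8890.96
Specific component: 363 × 3.76 = 1364.88
Import duty = 8890.96 + 1364.88 = 10255.84
Buyer bears: destination terminal 846.02 + brokerage 333.88 + duty 10255.84 = 11435.74
Landed cost = invoice 80826.93 + 11435.74 = 92262.67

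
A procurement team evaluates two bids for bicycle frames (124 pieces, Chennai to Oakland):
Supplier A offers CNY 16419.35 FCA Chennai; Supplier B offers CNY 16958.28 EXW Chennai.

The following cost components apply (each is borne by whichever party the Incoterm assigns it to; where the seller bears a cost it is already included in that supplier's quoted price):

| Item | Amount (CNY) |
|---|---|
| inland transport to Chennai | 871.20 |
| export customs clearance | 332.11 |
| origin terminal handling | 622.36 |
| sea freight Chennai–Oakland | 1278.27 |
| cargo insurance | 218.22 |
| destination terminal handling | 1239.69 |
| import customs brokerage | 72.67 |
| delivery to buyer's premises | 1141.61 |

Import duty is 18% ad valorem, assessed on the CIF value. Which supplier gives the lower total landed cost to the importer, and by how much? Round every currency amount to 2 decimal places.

Supplier A (FCA):
CIF value = FCA price + origin terminal + freight + insurance = 16419.35 + 622.36 + 1278.27 + 218.22 = 18538.20
Import duty = 18538.20 × 18% = 3336.88
Buyer bears (A): 622.36 + 1278.27 + 218.22 + 1239.69 + 72.67 + 1141.61 = 4572.82
Landed cost (A) = invoice 16419.35 + 4572.82 + duty 3336.88 = 24329.05
Supplier B (EXW):
CIF value = EXW price + inland to port + export clearance + origin terminal + freight + insurance = 16958.28 + 871.20 + 332.11 + 622.36 + 1278.27 + 218.22 = 20280.44
Import duty = 20280.44 × 18% = 3650.48
Buyer bears (B): 871.20 + 332.11 + 622.36 + 1278.27 + 218.22 + 1239.69 + 72.67 + 1141.61 = 5776.13
Landed cost (B) = invoice 16958.28 + 5776.13 + duty 3650.48 = 26384.89
Difference = |24329.05 − 26384.89| = 2055.84

Supplier A is cheaper by CNY 2055.84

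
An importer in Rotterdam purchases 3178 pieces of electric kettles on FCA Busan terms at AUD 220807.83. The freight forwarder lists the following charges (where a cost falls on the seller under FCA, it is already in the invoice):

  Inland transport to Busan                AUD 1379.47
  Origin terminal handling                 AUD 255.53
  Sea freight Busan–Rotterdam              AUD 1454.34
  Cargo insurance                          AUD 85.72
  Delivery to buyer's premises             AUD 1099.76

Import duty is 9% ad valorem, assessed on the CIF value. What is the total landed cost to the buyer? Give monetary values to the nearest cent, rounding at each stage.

Total landed cost: AUD 243737.49

FCA: the seller delivers export-cleared goods to the carrier; the buyer bears costs from that point.
Already in the invoice (seller's account under FCA): inland to port — exclude.
CIF value = FCA price + origin terminal + freight + insurance = 220807.83 + 255.53 + 1454.34 + 85.72 = 222603.42
Import duty = 222603.42 × 9% = 20034.31
Buyer bears: origin terminal 255.53 + freight 1454.34 + insurance 85.72 + delivery 1099.76 + duty 20034.31 = 22929.66
Landed cost = invoice 220807.83 + 22929.66 = 243737.49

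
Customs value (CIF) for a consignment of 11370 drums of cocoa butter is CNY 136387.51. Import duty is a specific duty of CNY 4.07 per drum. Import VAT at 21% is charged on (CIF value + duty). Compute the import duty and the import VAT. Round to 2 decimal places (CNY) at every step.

Import duty: CNY 46275.90; import VAT: CNY 38359.32

Import duty = 11370 × 4.07 = 46275.90
VAT base = CIF + duty = 136387.51 + 46275.90 = 182663.41
Import VAT = 182663.41 × 21% = 38359.32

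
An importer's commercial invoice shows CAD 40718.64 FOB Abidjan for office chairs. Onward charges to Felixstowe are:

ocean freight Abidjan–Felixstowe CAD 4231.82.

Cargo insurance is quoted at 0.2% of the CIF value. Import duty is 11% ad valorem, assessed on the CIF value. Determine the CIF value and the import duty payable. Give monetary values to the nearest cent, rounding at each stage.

CIF value: CAD 45040.54; import duty: CAD 4954.46

Let C be the CIF value. C = FOB price + freight + 0.2% × C
C − 0.2% × C = 40718.64 + 4231.82
0.998 × C = 44950.46
C = 44950.46 / 0.998 = 45040.54
Insurance premium = 0.2% × 45040.54 = 90.08
Import duty = 45040.54 × 11% = 4954.46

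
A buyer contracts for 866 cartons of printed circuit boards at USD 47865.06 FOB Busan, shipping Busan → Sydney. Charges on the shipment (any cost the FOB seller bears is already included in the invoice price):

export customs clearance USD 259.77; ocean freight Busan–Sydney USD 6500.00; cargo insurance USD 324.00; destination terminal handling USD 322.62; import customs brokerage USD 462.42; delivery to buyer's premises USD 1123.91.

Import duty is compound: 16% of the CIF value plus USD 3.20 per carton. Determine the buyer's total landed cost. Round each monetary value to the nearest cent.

FOB: the seller bears costs until goods are on board at the origin port; the buyer bears freight, insurance and all costs thereafter.
Already in the invoice (seller's account under FOB): export clearance — exclude.
CIF value = FOB price + freight + insurance = 47865.06 + 6500.00 + 324.00 = 54689.06
Ad valorem component: 54689.06 × 16% = 8750.25
Specific component: 866 × 3.20 = 2771.20
Import duty = 8750.25 + 2771.20 = 11521.45
Buyer bears: freight 6500.00 + insurance 324.00 + destination terminal 322.62 + brokerage 462.42 + delivery 1123.91 + duty 11521.45 = 20254.40
Landed cost = invoice 47865.06 + 20254.40 = 68119.46

Total landed cost: USD 68119.46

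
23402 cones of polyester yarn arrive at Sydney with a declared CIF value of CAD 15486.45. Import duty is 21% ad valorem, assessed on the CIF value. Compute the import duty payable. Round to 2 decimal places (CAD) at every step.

Import duty = 15486.45 × 21% = 3252.15

Import duty: CAD 3252.15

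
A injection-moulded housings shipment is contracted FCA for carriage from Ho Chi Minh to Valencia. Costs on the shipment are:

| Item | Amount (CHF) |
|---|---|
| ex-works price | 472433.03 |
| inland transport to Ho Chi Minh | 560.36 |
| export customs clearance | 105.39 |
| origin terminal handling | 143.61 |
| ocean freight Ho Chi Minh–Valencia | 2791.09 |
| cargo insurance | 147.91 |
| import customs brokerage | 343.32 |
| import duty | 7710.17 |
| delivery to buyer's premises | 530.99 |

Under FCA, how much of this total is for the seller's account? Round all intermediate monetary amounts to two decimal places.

Seller's account: CHF 473098.78

FCA: the seller delivers export-cleared goods to the carrier; the buyer bears costs from that point.
Seller's account: goods 472433.03 + inland to port 560.36 + export clearance 105.39 = 473098.78
Buyer's account: origin terminal 143.61 + freight 2791.09 + insurance 147.91 + brokerage 343.32 + duty 7710.17 + delivery 530.99 = 11667.09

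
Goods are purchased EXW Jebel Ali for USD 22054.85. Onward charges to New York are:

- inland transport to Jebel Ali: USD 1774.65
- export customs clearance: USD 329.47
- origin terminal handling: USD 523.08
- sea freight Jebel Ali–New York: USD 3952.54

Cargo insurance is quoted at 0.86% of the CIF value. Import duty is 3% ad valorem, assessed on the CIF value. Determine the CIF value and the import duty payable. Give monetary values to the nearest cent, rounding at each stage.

CIF value: USD 28882.98; import duty: USD 866.49

Let C be the CIF value. C = EXW price + pre-shipment costs + freight + 0.86% × C
C − 0.86% × C = 22054.85 + 1774.65 + 329.47 + 523.08 + 3952.54
0.9914 × C = 28634.59
C = 28634.59 / 0.9914 = 28882.98
Insurance premium = 0.86% × 28882.98 = 248.39
Import duty = 28882.98 × 3% = 866.49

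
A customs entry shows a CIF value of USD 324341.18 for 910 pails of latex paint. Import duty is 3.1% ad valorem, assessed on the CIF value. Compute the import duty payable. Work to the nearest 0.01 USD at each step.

Import duty: USD 10054.58

Import duty = 324341.18 × 3.1% = 10054.58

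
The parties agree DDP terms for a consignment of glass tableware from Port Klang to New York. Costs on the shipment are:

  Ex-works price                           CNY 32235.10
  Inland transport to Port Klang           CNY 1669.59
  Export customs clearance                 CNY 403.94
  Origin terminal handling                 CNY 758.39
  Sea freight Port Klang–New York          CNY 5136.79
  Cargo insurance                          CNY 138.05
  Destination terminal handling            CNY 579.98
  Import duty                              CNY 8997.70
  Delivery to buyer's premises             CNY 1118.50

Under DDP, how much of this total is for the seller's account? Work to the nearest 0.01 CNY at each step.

DDP: the seller bears all costs including import duty.
Seller's account: goods 32235.10 + inland to port 1669.59 + export clearance 403.94 + origin terminal 758.39 + freight 5136.79 + insurance 138.05 + destination terminal 579.98 + duty 8997.70 + delivery 1118.50 = 51038.04
Buyer's account: 0.00

Seller's account: CNY 51038.04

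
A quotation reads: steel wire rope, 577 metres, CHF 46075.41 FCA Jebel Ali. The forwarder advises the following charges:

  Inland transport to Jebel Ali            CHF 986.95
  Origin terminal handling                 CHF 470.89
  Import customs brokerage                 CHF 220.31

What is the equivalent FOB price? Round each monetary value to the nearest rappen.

FOB price: CHF 46546.30

Not relevant to the conversion: inland to port — on the seller under both FCA and FOB; already in the FCA price and stays in the FOB price. brokerage — on the buyer under both terms; not part of either seller's price.
From FCA to FOB, the seller additionally bears: origin terminal.
FOB price = 46075.41 + 470.89 = 46546.30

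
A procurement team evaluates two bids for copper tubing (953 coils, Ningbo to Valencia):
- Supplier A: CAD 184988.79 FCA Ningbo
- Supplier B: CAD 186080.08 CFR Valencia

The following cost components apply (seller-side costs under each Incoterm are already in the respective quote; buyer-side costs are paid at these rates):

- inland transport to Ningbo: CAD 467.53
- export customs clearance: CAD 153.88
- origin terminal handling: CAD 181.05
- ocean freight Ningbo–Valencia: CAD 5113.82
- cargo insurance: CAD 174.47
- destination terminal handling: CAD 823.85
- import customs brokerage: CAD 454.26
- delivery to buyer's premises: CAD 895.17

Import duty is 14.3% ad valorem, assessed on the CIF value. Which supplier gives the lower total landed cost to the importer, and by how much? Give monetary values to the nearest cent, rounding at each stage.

Supplier A (FCA):
CIF value = FCA price + origin terminal + freight + insurance = 184988.79 + 181.05 + 5113.82 + 174.47 = 190458.13
Import duty = 190458.13 × 14.3% = 27235.51
Buyer bears (A): 181.05 + 5113.82 + 174.47 + 823.85 + 454.26 + 895.17 = 7642.62
Landed cost (A) = invoice 184988.79 + 7642.62 + duty 27235.51 = 219866.92
Supplier B (CFR):
CIF value = CFR price + insurance = 186080.08 + 174.47 = 186254.55
Import duty = 186254.55 × 14.3% = 26634.40
Buyer bears (B): 174.47 + 823.85 + 454.26 + 895.17 = 2347.75
Landed cost (B) = invoice 186080.08 + 2347.75 + duty 26634.40 = 215062.23
Difference = |219866.92 − 215062.23| = 4804.69

Supplier B is cheaper by CAD 4804.69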